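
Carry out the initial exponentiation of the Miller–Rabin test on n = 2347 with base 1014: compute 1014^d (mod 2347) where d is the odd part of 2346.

n − 1 = 2346 = 2^1 · 1173, so s = 1 and d = 1173.
By repeated squaring, 1014^1173 ≡ 1 (mod 2347).

1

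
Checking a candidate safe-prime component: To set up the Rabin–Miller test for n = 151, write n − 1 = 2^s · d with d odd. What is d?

Halving: 150 → 75; 75 is odd.
So 150 = 2^1 · 75.

75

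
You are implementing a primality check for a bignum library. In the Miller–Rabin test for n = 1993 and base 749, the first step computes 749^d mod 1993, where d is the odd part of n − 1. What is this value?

n − 1 = 1992 = 2^3 · 249, so s = 3 and d = 249.
By repeated squaring, 749^249 ≡ 1 (mod 1993).

1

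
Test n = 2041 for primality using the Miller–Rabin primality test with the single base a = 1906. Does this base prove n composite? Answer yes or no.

n − 1 = 2040 = 2^3 · 255, so s = 3 and d = 255.
Repeated squaring mod 2041: 1906^1 ≡ 1906, 1906^2 ≡ 1897, 1906^4 ≡ 326, 1906^8 ≡ 144, 1906^16 ≡ 326, 1906^32 ≡ 144, 1906^64 ≡ 326, 1906^128 ≡ 144.
255 = 128 + 64 + 32 + 16 + 8 + 4 + 2 + 1, so 1906^255 ≡ 144·326·144·326·144·326·1897·1906 ≡ 1071 (mod 2041).
x_0 = 1906^255 mod 2041 = 1071.
x_0 is neither 1 nor 2040, so continue squaring.
x_1 = 1071^2 mod 2041 = 2040.
x_1 ≡ −1, so 1906 is not a witness.

no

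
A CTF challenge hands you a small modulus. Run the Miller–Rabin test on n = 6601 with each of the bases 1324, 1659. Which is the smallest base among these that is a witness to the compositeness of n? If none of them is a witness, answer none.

1324

n − 1 = 6600 = 2^3 · 825, so s = 3 and d = 825.
Base 1324: x_0 = 1324^825 mod 6601 = 2416. x_0 is neither 1 nor 6600, so continue squaring. x_1 = 2416^2 mod 6601 = 1772. x_2 = 1772^2 mod 6601 = 4509. Reached i = s−1 = 2 without hitting −1: 1324 is a Miller–Rabin witness and 6601 is composite.
Base 1659: x_0 = 1659^825 mod 6601 = 875. x_0 is neither 1 nor 6600, so continue squaring. x_1 = 875^2 mod 6601 = 6510. x_2 = 6510^2 mod 6601 = 1680. Reached i = s−1 = 2 without hitting −1: 1659 is a Miller–Rabin witness and 6601 is composite.
The smallest witness among the given bases is 1324.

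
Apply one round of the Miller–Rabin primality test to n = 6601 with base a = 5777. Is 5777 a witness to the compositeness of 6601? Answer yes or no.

no

n − 1 = 6600 = 2^3 · 825, so s = 3 and d = 825.
Repeated squaring mod 6601: 5777^1 ≡ 5777, 5777^2 ≡ 5674, 5777^4 ≡ 1199, 5777^8 ≡ 5184, 5777^16 ≡ 1185, 5777^32 ≡ 4813, 5777^64 ≡ 2060, 5777^128 ≡ 5758, 5777^256 ≡ 4342, 5777^512 ≡ 508.
825 = 512 + 256 + 32 + 16 + 8 + 1, so 5777^825 ≡ 508·4342·4813·1185·5184·5777 ≡ 1 (mod 6601).
x_0 = 5777^825 mod 6601 = 1.
x_0 = 1, so 5777 is not a witness.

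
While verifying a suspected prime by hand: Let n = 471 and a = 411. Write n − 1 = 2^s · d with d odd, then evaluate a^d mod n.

60

n − 1 = 470 = 2^1 · 235, so s = 1 and d = 235.
411^235 mod 471 = 60.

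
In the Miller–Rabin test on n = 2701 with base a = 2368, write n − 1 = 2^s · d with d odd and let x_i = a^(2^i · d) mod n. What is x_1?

n − 1 = 2700 = 2^2 · 675, so s = 2 and d = 675.
x_0 = 2368^675 mod 2701 = 74.
x_1 = 74^2 mod 2701 = 74.

74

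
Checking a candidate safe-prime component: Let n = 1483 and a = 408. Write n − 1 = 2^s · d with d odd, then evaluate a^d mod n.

1

n − 1 = 1482 = 2^1 · 741, so s = 1 and d = 741.
Repeated squaring mod 1483: 408^1 ≡ 408, 408^2 ≡ 368, 408^4 ≡ 471, 408^8 ≡ 874, 408^16 ≡ 131, 408^32 ≡ 848, 408^64 ≡ 1332, 408^128 ≡ 556, 408^256 ≡ 672, 408^512 ≡ 752.
741 = 512 + 128 + 64 + 32 + 4 + 1, so 408^741 ≡ 752·556·1332·848·471·408 ≡ 1 (mod 1483).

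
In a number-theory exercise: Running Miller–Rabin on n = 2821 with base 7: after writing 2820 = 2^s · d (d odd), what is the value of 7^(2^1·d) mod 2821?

n − 1 = 2820 = 2^2 · 705, so s = 2 and d = 705.
Repeated squaring mod 2821: 7^1 ≡ 7, 7^2 ≡ 49, 7^4 ≡ 2401, 7^8 ≡ 1498, 7^16 ≡ 1309, 7^32 ≡ 1134, 7^64 ≡ 2401, 7^128 ≡ 1498, 7^256 ≡ 1309, 7^512 ≡ 1134.
705 = 512 + 128 + 64 + 1, so 7^705 ≡ 1134·1498·2401·7 ≡ 931 (mod 2821).
x_0 = 931.
x_1 = 931^2 mod 2821 = 714.

714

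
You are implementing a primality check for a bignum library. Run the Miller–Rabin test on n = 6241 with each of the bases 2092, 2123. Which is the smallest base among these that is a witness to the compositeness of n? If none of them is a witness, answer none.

none

n − 1 = 6240 = 2^5 · 195, so s = 5 and d = 195.
Base 2092: x_0 = 2092^195 mod 6241 = 1. x_0 = 1, so 2092 is not a witness.
Base 2123: x_0 = 2123^195 mod 6241 = 6240. x_0 = 6240 ≡ −1, so 2123 is not a witness.
No listed base is a witness for 6241.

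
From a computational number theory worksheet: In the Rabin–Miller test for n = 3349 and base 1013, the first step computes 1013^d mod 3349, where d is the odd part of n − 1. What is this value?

3168

n − 1 = 3348 = 2^2 · 837, so s = 2 and d = 837.
Repeated squaring mod 3349: 1013^1 ≡ 1013, 1013^2 ≡ 1375, 1013^4 ≡ 1789, 1013^8 ≡ 2226, 1013^16 ≡ 1905, 1013^32 ≡ 2058, 1013^64 ≡ 2228, 1013^128 ≡ 766, 1013^256 ≡ 681, 1013^512 ≡ 1599.
837 = 512 + 256 + 64 + 4 + 1, so 1013^837 ≡ 1599·681·2228·1789·1013 ≡ 3168 (mod 3349).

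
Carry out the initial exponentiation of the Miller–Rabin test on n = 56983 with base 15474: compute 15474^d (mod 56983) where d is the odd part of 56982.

n − 1 = 56982 = 2^1 · 28491, so s = 1 and d = 28491.
Repeated squaring mod 56983: 15474^1 ≡ 15474, 15474^2 ≡ 2110, 15474^4 ≡ 7426, 15474^8 ≡ 42915, 15474^16 ≡ 6665, 15474^32 ≡ 32468, 15474^64 ≡ 42507, 15474^128 ≡ 28085, 15474^256 ≡ 8539, 15474^512 ≡ 33264, 15474^1024 ≡ 54785, 15474^2048 ≡ 44632, 15474^4096 ≡ 3710, 15474^8192 ≡ 31197, 15474^16384 ≡ 40152.
28491 = 16384 + 8192 + 2048 + 1024 + 512 + 256 + 64 + 8 + 2 + 1, so 15474^28491 ≡ 40152·31197·44632·54785·33264·8539·42507·42915·2110·15474 ≡ 1 (mod 56983).

1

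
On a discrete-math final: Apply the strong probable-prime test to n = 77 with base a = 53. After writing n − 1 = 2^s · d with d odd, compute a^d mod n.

n − 1 = 76 = 2^2 · 19, so s = 2 and d = 19.
53^19 mod 77 = 60.

60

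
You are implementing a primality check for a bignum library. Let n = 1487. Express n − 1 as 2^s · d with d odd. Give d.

743

Halving: 1486 → 743; 743 is odd.
So 1486 = 2^1 · 743.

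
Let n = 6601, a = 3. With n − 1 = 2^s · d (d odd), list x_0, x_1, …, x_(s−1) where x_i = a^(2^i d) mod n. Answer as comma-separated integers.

3037, 1772, 4509

n − 1 = 6600 = 2^3 · 825, so s = 3 and d = 825.
x_0 = 3^825 mod 6601 = 3037.
x_1 = 3037^2 mod 6601 = 1772.
x_2 = 1772^2 mod 6601 = 4509.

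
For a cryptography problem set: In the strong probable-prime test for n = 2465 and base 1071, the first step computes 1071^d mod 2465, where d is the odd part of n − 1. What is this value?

n − 1 = 2464 = 2^5 · 77, so s = 5 and d = 77.
1071^77 mod 2465 = 476.

476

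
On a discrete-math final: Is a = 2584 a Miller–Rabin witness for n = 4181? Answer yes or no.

no

n − 1 = 4180 = 2^2 · 1045, so s = 2 and d = 1045.
x_0 = 2584^1045 mod 4181 = 2584.
x_0 is neither 1 nor 4180, so continue squaring.
x_1 = 2584^2 mod 4181 = 4180.
x_1 ≡ −1, so 2584 is not a witness.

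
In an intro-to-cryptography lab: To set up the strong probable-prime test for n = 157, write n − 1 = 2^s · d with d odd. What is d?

39

Halving: 156 → 78 → 39; 39 is odd.
So 156 = 2^2 · 39.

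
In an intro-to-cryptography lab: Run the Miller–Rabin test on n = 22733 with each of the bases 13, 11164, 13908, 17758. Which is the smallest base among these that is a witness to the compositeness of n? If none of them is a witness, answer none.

13

n − 1 = 22732 = 2^2 · 5683, so s = 2 and d = 5683.
Base 13: x_0 = 13^5683 mod 22733 = 11572. x_0 is neither 1 nor 22732, so continue squaring. x_1 = 11572^2 mod 22733 = 13814. Reached i = s−1 = 1 without hitting −1: 13 is a Miller–Rabin witness and 22733 is composite.
Base 11164: x_0 = 11164^5683 mod 22733 = 5438. x_0 is neither 1 nor 22732, so continue squaring. x_1 = 5438^2 mod 22733 = 18944. Reached i = s−1 = 1 without hitting −1: 11164 is a Miller–Rabin witness and 22733 is composite.
Base 13908: x_0 = 13908^5683 mod 22733 = 20631. x_0 is neither 1 nor 22732, so continue squaring. x_1 = 20631^2 mod 22733 = 8202. Reached i = s−1 = 1 without hitting −1: 13908 is a Miller–Rabin witness and 22733 is composite.
Base 17758: x_0 = 17758^5683 mod 22733 = 6790. x_0 is neither 1 nor 22732, so continue squaring. x_1 = 6790^2 mod 22733 = 1576. Reached i = s−1 = 1 without hitting −1: 17758 is a Miller–Rabin witness and 22733 is composite.
The smallest witness among the given bases is 13.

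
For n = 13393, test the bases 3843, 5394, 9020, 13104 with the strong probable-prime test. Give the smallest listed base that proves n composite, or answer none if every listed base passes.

3843

n − 1 = 13392 = 2^4 · 837, so s = 4 and d = 837.
Base 3843: x_0 = 3843^837 mod 13393 = 1508. x_0 is neither 1 nor 13392, so continue squaring. x_1 = 1508^2 mod 13393 = 10647. x_2 = 10647^2 mod 13393 = 257. x_3 = 257^2 mod 13393 = 12477. Reached i = s−1 = 3 without hitting −1: 3843 is a Miller–Rabin witness and 13393 is composite.
Base 5394: x_0 = 5394^837 mod 13393 = 13355. x_0 is neither 1 nor 13392, so continue squaring. x_1 = 13355^2 mod 13393 = 1444. x_2 = 1444^2 mod 13393 = 9221. x_3 = 9221^2 mod 13393 = 8077. Reached i = s−1 = 3 without hitting −1: 5394 is a Miller–Rabin witness and 13393 is composite.
Base 9020: x_0 = 9020^837 mod 13393 = 2501. x_0 is neither 1 nor 13392, so continue squaring. x_1 = 2501^2 mod 13393 = 470. x_2 = 470^2 mod 13393 = 6612. x_3 = 6612^2 mod 13393 = 3792. Reached i = s−1 = 3 without hitting −1: 9020 is a Miller–Rabin witness and 13393 is composite.
Base 13104: x_0 = 13104^837 mod 13393 = 1741. x_0 is neither 1 nor 13392, so continue squaring. x_1 = 1741^2 mod 13393 = 4263. x_2 = 4263^2 mod 13393 = 12261. x_3 = 12261^2 mod 13393 = 9089. Reached i = s−1 = 3 without hitting −1: 13104 is a Miller–Rabin witness and 13393 is composite.
The smallest witness among the given bases is 3843.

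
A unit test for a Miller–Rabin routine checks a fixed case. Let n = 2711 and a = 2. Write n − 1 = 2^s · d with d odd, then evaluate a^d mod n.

n − 1 = 2710 = 2^1 · 1355, so s = 1 and d = 1355.
2^1355 mod 2711 = 1.

1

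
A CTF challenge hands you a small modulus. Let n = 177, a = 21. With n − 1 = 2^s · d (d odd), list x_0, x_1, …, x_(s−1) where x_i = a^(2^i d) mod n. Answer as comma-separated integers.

12, 144, 27, 21

n − 1 = 176 = 2^4 · 11, so s = 4 and d = 11.
x_0 = 21^11 mod 177 = 12.
x_1 = 12^2 mod 177 = 144.
x_2 = 144^2 mod 177 = 27.
x_3 = 27^2 mod 177 = 21.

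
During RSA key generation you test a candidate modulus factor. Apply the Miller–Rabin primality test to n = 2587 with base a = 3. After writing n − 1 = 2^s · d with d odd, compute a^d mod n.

n − 1 = 2586 = 2^1 · 1293, so s = 1 and d = 1293.
3^1293 mod 2587 = 664.

664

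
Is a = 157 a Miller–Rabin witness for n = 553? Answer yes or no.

no

n − 1 = 552 = 2^3 · 69, so s = 3 and d = 69.
By repeated squaring, 157^69 ≡ 552 (mod 553).
x_0 = 157^69 mod 553 = 552.
x_0 = 552 ≡ −1, so 157 is not a witness.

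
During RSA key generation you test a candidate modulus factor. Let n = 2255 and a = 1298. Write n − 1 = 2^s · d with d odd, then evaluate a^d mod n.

n − 1 = 2254 = 2^1 · 1127, so s = 1 and d = 1127.
1298^1127 mod 2255 = 407.

407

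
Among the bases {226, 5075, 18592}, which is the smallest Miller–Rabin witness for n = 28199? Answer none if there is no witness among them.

n − 1 = 28198 = 2^1 · 14099, so s = 1 and d = 14099.
Base 226: x_0 = 226^14099 mod 28199 = 23268. x_0 ∉ {1, 28198} and s = 1, so 226 is a Miller–Rabin witness and 28199 is composite.
Base 5075: x_0 = 5075^14099 mod 28199 = 8374. x_0 ∉ {1, 28198} and s = 1, so 5075 is a Miller–Rabin witness and 28199 is composite.
Base 18592: x_0 = 18592^14099 mod 28199 = 24857. x_0 ∉ {1, 28198} and s = 1, so 18592 is a Miller–Rabin witness and 28199 is composite.
The smallest witness among the given bases is 226.

226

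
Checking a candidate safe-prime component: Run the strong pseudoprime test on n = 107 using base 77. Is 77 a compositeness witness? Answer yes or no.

no

n − 1 = 106 = 2^1 · 53, so s = 1 and d = 53.
Repeated squaring mod 107: 77^1 ≡ 77, 77^2 ≡ 44, 77^4 ≡ 10, 77^8 ≡ 100, 77^16 ≡ 49, 77^32 ≡ 47.
53 = 32 + 16 + 4 + 1, so 77^53 ≡ 47·49·10·77 ≡ 106 (mod 107).
x_0 = 77^53 mod 107 = 106.
x_0 = 106 ≡ −1, so 77 is not a witness.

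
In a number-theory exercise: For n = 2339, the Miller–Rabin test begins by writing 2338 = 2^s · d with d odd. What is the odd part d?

1169

Halving: 2338 → 1169; 1169 is odd.
So 2338 = 2^1 · 1169.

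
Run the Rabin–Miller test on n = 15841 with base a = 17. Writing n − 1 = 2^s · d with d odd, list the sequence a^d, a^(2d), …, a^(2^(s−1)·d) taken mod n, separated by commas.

n − 1 = 15840 = 2^5 · 495, so s = 5 and d = 495.
x_0 = 17^495 mod 15841 = 10198.
x_1 = 10198^2 mod 15841 = 3039.
x_2 = 3039^2 mod 15841 = 218.
x_3 = 218^2 mod 15841 = 1.
x_4 = 1^2 mod 15841 = 1.

10198, 3039, 218, 1, 1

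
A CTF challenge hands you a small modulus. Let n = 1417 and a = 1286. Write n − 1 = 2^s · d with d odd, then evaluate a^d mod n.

1390

n − 1 = 1416 = 2^3 · 177, so s = 3 and d = 177.
1286^177 mod 1417 = 1390.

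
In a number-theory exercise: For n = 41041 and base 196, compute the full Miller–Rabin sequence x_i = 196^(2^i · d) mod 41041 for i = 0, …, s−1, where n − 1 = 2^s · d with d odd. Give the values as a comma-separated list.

26313, 12299, 29316, 29316

n − 1 = 41040 = 2^4 · 2565, so s = 4 and d = 2565.
x_0 = 196^2565 mod 41041 = 26313.
x_1 = 26313^2 mod 41041 = 12299.
x_2 = 12299^2 mod 41041 = 29316.
x_3 = 29316^2 mod 41041 = 29316.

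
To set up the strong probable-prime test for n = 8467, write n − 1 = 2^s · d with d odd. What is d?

4233

Halving: 8466 → 4233; 4233 is odd.
So 8466 = 2^1 · 4233.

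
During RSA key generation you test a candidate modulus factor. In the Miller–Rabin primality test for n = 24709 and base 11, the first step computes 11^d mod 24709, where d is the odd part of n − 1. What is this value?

24708

n − 1 = 24708 = 2^2 · 6177, so s = 2 and d = 6177.
11^6177 mod 24709 = 24708.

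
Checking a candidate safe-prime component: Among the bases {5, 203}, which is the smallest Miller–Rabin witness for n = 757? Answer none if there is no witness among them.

none

n − 1 = 756 = 2^2 · 189, so s = 2 and d = 189.
Base 5: x_0 = 5^189 mod 757 = 670. x_0 is neither 1 nor 756, so continue squaring. x_1 = 670^2 mod 757 = 756. x_1 ≡ −1, so 5 is not a witness.
Base 203: x_0 = 203^189 mod 757 = 87. x_0 is neither 1 nor 756, so continue squaring. x_1 = 87^2 mod 757 = 756. x_1 ≡ −1, so 203 is not a witness.
No listed base is a witness for 757.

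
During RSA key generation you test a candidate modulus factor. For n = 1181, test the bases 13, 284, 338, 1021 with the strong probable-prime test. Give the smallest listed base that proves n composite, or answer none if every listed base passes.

none

n − 1 = 1180 = 2^2 · 295, so s = 2 and d = 295.
Base 13: x_0 = 13^295 mod 1181 = 243. x_0 is neither 1 nor 1180, so continue squaring. x_1 = 243^2 mod 1181 = 1180. x_1 ≡ −1, so 13 is not a witness.
Base 284: x_0 = 284^295 mod 1181 = 1. x_0 = 1, so 284 is not a witness.
Base 338: x_0 = 338^295 mod 1181 = 938. x_0 is neither 1 nor 1180, so continue squaring. x_1 = 938^2 mod 1181 = 1180. x_1 ≡ −1, so 338 is not a witness.
Base 1021: x_0 = 1021^295 mod 1181 = 243. x_0 is neither 1 nor 1180, so continue squaring. x_1 = 243^2 mod 1181 = 1180. x_1 ≡ −1, so 1021 is not a witness.
No listed base is a witness for 1181.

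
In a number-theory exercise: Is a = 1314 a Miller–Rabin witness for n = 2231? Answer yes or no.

n − 1 = 2230 = 2^1 · 1115, so s = 1 and d = 1115.
x_0 = 1314^1115 mod 2231 = 242.
x_0 ∉ {1, 2230} and s = 1, so 1314 is a Miller–Rabin witness and 2231 is composite.

yes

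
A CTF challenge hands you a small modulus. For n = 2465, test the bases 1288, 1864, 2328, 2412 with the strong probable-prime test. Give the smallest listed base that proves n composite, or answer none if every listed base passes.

n − 1 = 2464 = 2^5 · 77, so s = 5 and d = 77.
Base 1288: x_0 = 1288^77 mod 2465 = 1288. x_0 is neither 1 nor 2464, so continue squaring. x_1 = 1288^2 mod 2465 = 2464. x_1 ≡ −1, so 1288 is not a witness.
Base 1864: x_0 = 1864^77 mod 2465 = 534. x_0 is neither 1 nor 2464, so continue squaring. x_1 = 534^2 mod 2465 = 1681. x_2 = 1681^2 mod 2465 = 871. x_3 = 871^2 mod 2465 = 1886. x_4 = 1886^2 mod 2465 = 1. x_4 = 1 but x_3 ≠ ±1, a nontrivial square root of 1 — 1864 is a witness and 2465 is composite.
Base 2328: x_0 = 2328^77 mod 2465 = 2158. x_0 is neither 1 nor 2464, so continue squaring. x_1 = 2158^2 mod 2465 = 579. x_2 = 579^2 mod 2465 = 1. x_2 = 1 but x_1 ≠ ±1, a nontrivial square root of 1 — 2328 is a witness and 2465 is composite.
Base 2412: x_0 = 2412^77 mod 2465 = 1362. x_0 is neither 1 nor 2464, so continue squaring. x_1 = 1362^2 mod 2465 = 1364. x_2 = 1364^2 mod 2465 = 1886. x_3 = 1886^2 mod 2465 = 1. x_3 = 1 but x_2 ≠ ±1, a nontrivial square root of 1 — 2412 is a witness and 2465 is composite.
The smallest witness among the given bases is 1864.

1864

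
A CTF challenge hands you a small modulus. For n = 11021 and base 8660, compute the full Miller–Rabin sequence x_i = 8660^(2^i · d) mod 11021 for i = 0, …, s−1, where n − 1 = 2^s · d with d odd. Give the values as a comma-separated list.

6909, 2330

n − 1 = 11020 = 2^2 · 2755, so s = 2 and d = 2755.
x_0 = 8660^2755 mod 11021 = 6909.
x_1 = 6909^2 mod 11021 = 2330.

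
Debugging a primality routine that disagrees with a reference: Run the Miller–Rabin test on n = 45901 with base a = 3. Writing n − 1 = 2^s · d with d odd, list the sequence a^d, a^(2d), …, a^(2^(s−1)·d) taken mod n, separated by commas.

n − 1 = 45900 = 2^2 · 11475, so s = 2 and d = 11475.
x_0 = 3^11475 mod 45901 = 2775.
x_1 = 2775^2 mod 45901 = 35158.

2775, 35158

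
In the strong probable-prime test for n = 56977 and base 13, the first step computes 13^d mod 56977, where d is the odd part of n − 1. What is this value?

45900

n − 1 = 56976 = 2^4 · 3561, so s = 4 and d = 3561.
Repeated squaring mod 56977: 13^1 ≡ 13, 13^2 ≡ 169, 13^4 ≡ 28561, 13^8 ≡ 47989, 13^16 ≡ 47735, 13^32 ≡ 6041, 13^64 ≡ 28401, 13^128 ≡ 50389, 13^256 ≡ 42247, 13^512 ≡ 4484, 13^1024 ≡ 50352, 13^2048 ≡ 18335.
3561 = 2048 + 1024 + 256 + 128 + 64 + 32 + 8 + 1, so 13^3561 ≡ 18335·50352·42247·50389·28401·6041·47989·13 ≡ 45900 (mod 56977).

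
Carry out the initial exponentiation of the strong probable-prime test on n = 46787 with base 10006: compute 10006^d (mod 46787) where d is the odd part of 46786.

n − 1 = 46786 = 2^1 · 23393, so s = 1 and d = 23393.
Repeated squaring mod 46787: 10006^1 ≡ 10006, 10006^2 ≡ 42643, 10006^4 ≡ 1907, 10006^8 ≡ 34050, 10006^16 ≡ 20640, 10006^32 ≡ 13965, 10006^64 ≡ 13009, 10006^128 ≡ 5502, 10006^256 ≡ 815, 10006^512 ≡ 9207, 10006^1024 ≡ 37592, 10006^2048 ≡ 3916, 10006^4096 ≡ 35707, 10006^8192 ≡ 44099, 10006^16384 ≡ 20146.
23393 = 16384 + 4096 + 2048 + 512 + 256 + 64 + 32 + 1, so 10006^23393 ≡ 20146·35707·3916·9207·815·13009·13965·10006 ≡ 23780 (mod 46787).

23780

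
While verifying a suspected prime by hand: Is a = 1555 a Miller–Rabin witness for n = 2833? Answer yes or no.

no

n − 1 = 2832 = 2^4 · 177, so s = 4 and d = 177.
x_0 = 1555^177 mod 2833 = 1555.
x_0 is neither 1 nor 2832, so continue squaring.
x_1 = 1555^2 mod 2833 = 1476.
x_2 = 1476^2 mod 2833 = 2832.
x_2 ≡ −1, so 1555 is not a witness.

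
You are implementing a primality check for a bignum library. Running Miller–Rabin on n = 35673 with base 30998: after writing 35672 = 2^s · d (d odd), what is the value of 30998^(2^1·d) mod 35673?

24145

n − 1 = 35672 = 2^3 · 4459, so s = 3 and d = 4459.
Repeated squaring mod 35673: 30998^1 ≡ 30998, 30998^2 ≡ 23749, 30998^4 ≡ 24871, 30998^8 ≡ 32494, 30998^16 ≡ 10582, 30998^32 ≡ 1177, 30998^64 ≡ 29755, 30998^128 ≡ 27511, 30998^256 ≡ 16753, 30998^512 ≡ 23518, 30998^1024 ≡ 22132, 30998^2048 ≡ 35134, 30998^4096 ≡ 5137.
4459 = 4096 + 256 + 64 + 32 + 8 + 2 + 1, so 30998^4459 ≡ 5137·16753·29755·1177·32494·23749·30998 ≡ 2453 (mod 35673).
x_0 = 2453.
x_1 = 2453^2 mod 35673 = 24145.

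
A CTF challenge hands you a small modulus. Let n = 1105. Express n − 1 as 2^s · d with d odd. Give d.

69

Halving: 1104 → 552 → 276 → 138 → 69; 69 is odd.
So 1104 = 2^4 · 69.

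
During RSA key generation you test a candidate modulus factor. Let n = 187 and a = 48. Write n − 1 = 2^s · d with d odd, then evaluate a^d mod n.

n − 1 = 186 = 2^1 · 93, so s = 1 and d = 93.
48^93 mod 187 = 141.

141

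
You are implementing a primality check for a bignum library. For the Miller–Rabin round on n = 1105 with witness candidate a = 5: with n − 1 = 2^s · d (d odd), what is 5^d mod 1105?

n − 1 = 1104 = 2^4 · 69, so s = 4 and d = 69.
Repeated squaring mod 1105: 5^1 ≡ 5, 5^2 ≡ 25, 5^4 ≡ 625, 5^8 ≡ 560, 5^16 ≡ 885, 5^32 ≡ 885, 5^64 ≡ 885.
69 = 64 + 4 + 1, so 5^69 ≡ 885·625·5 ≡ 915 (mod 1105).

915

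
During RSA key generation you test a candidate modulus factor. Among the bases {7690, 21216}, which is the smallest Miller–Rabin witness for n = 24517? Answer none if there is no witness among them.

n − 1 = 24516 = 2^2 · 6129, so s = 2 and d = 6129.
Base 7690: x_0 = 7690^6129 mod 24517 = 24516. x_0 = 24516 ≡ −1, so 7690 is not a witness.
Base 21216: x_0 = 21216^6129 mod 24517 = 1. x_0 = 1, so 21216 is not a witness.
No listed base is a witness for 24517.

none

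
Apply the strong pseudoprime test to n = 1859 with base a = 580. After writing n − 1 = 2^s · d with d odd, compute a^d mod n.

n − 1 = 1858 = 2^1 · 929, so s = 1 and d = 929.
580^929 mod 1859 = 788.

788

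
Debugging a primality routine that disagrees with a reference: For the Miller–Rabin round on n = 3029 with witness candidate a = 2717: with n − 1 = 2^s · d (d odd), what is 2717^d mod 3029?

1118

n − 1 = 3028 = 2^2 · 757, so s = 2 and d = 757.
2717^757 mod 3029 = 1118.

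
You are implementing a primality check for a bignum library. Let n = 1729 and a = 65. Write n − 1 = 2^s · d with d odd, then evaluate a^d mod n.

1443

n − 1 = 1728 = 2^6 · 27, so s = 6 and d = 27.
65^27 mod 1729 = 1443.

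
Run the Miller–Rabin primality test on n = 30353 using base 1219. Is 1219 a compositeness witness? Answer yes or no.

yes

n − 1 = 30352 = 2^4 · 1897, so s = 4 and d = 1897.
x_0 = 1219^1897 mod 30353 = 17926.
x_0 is neither 1 nor 30352, so continue squaring.
x_1 = 17926^2 mod 30353 = 24618.
x_2 = 24618^2 mod 30353 = 17926.
x_3 = 17926^2 mod 30353 = 24618.
Reached i = s−1 = 3 without hitting −1: 1219 is a Miller–Rabin witness and 30353 is composite.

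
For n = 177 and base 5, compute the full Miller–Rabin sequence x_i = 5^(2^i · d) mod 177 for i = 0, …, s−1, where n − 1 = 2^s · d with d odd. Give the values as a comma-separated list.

20, 46, 169, 64

n − 1 = 176 = 2^4 · 11, so s = 4 and d = 11.
x_0 = 5^11 mod 177 = 20.
x_1 = 20^2 mod 177 = 46.
x_2 = 46^2 mod 177 = 169.
x_3 = 169^2 mod 177 = 64.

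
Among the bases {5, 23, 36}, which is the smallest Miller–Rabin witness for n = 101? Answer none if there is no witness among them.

none

n − 1 = 100 = 2^2 · 25, so s = 2 and d = 25.
Base 5: x_0 = 5^25 mod 101 = 1. x_0 = 1, so 5 is not a witness.
Base 23: x_0 = 23^25 mod 101 = 100. x_0 = 100 ≡ −1, so 23 is not a witness.
Base 36: x_0 = 36^25 mod 101 = 1. x_0 = 1, so 36 is not a witness.
No listed base is a witness for 101.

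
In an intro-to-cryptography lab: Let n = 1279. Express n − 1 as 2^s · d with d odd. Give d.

Halving: 1278 → 639; 639 is odd.
So 1278 = 2^1 · 639.

639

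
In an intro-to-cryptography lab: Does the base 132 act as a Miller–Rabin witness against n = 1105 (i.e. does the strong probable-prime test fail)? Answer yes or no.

n − 1 = 1104 = 2^4 · 69, so s = 4 and d = 69.
By repeated squaring, 132^69 ≡ 642 (mod 1105).
x_0 = 132^69 mod 1105 = 642.
x_0 is neither 1 nor 1104, so continue squaring.
x_1 = 642^2 mod 1105 = 1104.
x_1 ≡ −1, so 132 is not a witness.

no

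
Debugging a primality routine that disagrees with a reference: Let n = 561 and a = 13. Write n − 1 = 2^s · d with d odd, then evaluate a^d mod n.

n − 1 = 560 = 2^4 · 35, so s = 4 and d = 35.
13^35 mod 561 = 208.

208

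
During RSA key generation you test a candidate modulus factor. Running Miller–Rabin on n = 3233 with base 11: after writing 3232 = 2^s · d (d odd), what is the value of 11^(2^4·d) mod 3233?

n − 1 = 3232 = 2^5 · 101, so s = 5 and d = 101.
x_0 = 11^101 mod 3233 = 804.
x_1 = 804^2 mod 3233 = 3049.
x_2 = 3049^2 mod 3233 = 1526.
x_3 = 1526^2 mod 3233 = 916.
x_4 = 916^2 mod 3233 = 1709.

1709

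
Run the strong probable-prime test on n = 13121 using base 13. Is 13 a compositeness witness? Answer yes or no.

no

n − 1 = 13120 = 2^6 · 205, so s = 6 and d = 205.
Repeated squaring mod 13121: 13^1 ≡ 13, 13^2 ≡ 169, 13^4 ≡ 2319, 13^8 ≡ 11272, 13^16 ≡ 7341, 13^32 ≡ 2334, 13^64 ≡ 2341, 13^128 ≡ 8824.
205 = 128 + 64 + 8 + 4 + 1, so 13^205 ≡ 8824·2341·11272·2319·13 ≡ 10281 (mod 13121).
x_0 = 13^205 mod 13121 = 10281.
x_0 is neither 1 nor 13120, so continue squaring.
x_1 = 10281^2 mod 13121 = 9306.
x_2 = 9306^2 mod 13121 = 3036.
x_3 = 3036^2 mod 13121 = 6354.
x_4 = 6354^2 mod 13121 = 13120.
x_4 ≡ −1, so 13 is not a witness.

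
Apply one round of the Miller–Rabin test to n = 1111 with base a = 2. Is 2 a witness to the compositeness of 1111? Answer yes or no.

n − 1 = 1110 = 2^1 · 555, so s = 1 and d = 555.
x_0 = 2^555 mod 1111 = 978.
x_0 ∉ {1, 1110} and s = 1, so 2 is a Miller–Rabin witness and 1111 is composite.

yes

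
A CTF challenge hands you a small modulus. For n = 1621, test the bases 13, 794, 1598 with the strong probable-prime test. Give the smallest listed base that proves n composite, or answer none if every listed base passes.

none

n − 1 = 1620 = 2^2 · 405, so s = 2 and d = 405.
Base 13: x_0 = 13^405 mod 1621 = 1620. x_0 = 1620 ≡ −1, so 13 is not a witness.
Base 794: x_0 = 794^405 mod 1621 = 166. x_0 is neither 1 nor 1620, so continue squaring. x_1 = 166^2 mod 1621 = 1620. x_1 ≡ −1, so 794 is not a witness.
Base 1598: x_0 = 1598^405 mod 1621 = 1455. x_0 is neither 1 nor 1620, so continue squaring. x_1 = 1455^2 mod 1621 = 1620. x_1 ≡ −1, so 1598 is not a witness.
No listed base is a witness for 1621.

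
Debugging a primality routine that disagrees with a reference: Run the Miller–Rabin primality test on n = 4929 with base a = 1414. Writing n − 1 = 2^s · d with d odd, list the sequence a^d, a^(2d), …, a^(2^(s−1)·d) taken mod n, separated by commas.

n − 1 = 4928 = 2^6 · 77, so s = 6 and d = 77.
x_0 = 1414^77 mod 4929 = 4639.
x_1 = 4639^2 mod 4929 = 307.
x_2 = 307^2 mod 4929 = 598.
x_3 = 598^2 mod 4929 = 2716.
x_4 = 2716^2 mod 4929 = 2872.
x_5 = 2872^2 mod 4929 = 2167.

4639, 307, 598, 2716, 2872, 2167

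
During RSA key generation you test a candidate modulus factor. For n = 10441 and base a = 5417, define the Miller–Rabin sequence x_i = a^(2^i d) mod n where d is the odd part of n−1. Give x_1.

n − 1 = 10440 = 2^3 · 1305, so s = 3 and d = 1305.
Repeated squaring mod 10441: 5417^1 ≡ 5417, 5417^2 ≡ 4679, 5417^4 ≡ 8705, 5417^8 ≡ 6688, 5417^16 ≡ 100, 5417^32 ≡ 10000, 5417^64 ≡ 6543, 5417^128 ≡ 2749, 5417^256 ≡ 8158, 5417^512 ≡ 2030, 5417^1024 ≡ 7146.
1305 = 1024 + 256 + 16 + 8 + 1, so 5417^1305 ≡ 7146·8158·100·6688·5417 ≡ 3058 (mod 10441).
x_0 = 3058.
x_1 = 3058^2 mod 10441 = 6669.

6669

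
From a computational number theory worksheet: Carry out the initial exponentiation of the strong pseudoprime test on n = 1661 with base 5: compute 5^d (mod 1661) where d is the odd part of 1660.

771

n − 1 = 1660 = 2^2 · 415, so s = 2 and d = 415.
5^415 mod 1661 = 771.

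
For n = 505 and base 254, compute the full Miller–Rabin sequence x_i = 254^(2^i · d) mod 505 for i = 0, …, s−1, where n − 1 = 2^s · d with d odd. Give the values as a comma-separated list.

334, 456, 381

n − 1 = 504 = 2^3 · 63, so s = 3 and d = 63.
x_0 = 254^63 mod 505 = 334.
x_1 = 334^2 mod 505 = 456.
x_2 = 456^2 mod 505 = 381.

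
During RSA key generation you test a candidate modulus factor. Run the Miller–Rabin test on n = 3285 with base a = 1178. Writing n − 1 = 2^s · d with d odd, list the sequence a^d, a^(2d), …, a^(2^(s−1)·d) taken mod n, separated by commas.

n − 1 = 3284 = 2^2 · 821, so s = 2 and d = 821.
x_0 = 1178^821 mod 3285 = 2618.
x_1 = 2618^2 mod 3285 = 1414.

2618, 1414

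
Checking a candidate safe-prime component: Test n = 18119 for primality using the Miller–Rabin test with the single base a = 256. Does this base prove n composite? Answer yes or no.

no

n − 1 = 18118 = 2^1 · 9059, so s = 1 and d = 9059.
x_0 = 256^9059 mod 18119 = 1.
x_0 = 1, so 256 is not a witness.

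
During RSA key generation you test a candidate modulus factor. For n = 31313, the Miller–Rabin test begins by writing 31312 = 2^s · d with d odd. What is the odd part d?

Halving: 31312 → 15656 → 7828 → 3914 → 1957; 1957 is odd.
So 31312 = 2^4 · 1957.

1957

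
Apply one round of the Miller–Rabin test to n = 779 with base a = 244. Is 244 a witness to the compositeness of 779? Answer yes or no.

yes

n − 1 = 778 = 2^1 · 389, so s = 1 and d = 389.
x_0 = 244^389 mod 779 = 636.
x_0 ∉ {1, 778} and s = 1, so 244 is a Miller–Rabin witness and 779 is composite.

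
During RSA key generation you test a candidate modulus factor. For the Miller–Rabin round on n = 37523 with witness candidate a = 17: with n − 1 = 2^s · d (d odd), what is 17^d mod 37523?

1388

n − 1 = 37522 = 2^1 · 18761, so s = 1 and d = 18761.
17^18761 mod 37523 = 1388.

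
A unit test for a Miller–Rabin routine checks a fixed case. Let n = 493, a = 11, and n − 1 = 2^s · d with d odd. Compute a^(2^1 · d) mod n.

42

n − 1 = 492 = 2^2 · 123, so s = 2 and d = 123.
Repeated squaring mod 493: 11^1 ≡ 11, 11^2 ≡ 121, 11^4 ≡ 344, 11^8 ≡ 16, 11^16 ≡ 256, 11^32 ≡ 460, 11^64 ≡ 103.
123 = 64 + 32 + 16 + 8 + 2 + 1, so 11^123 ≡ 103·460·256·16·121·11 ≡ 97 (mod 493).
x_0 = 97.
x_1 = 97^2 mod 493 = 42.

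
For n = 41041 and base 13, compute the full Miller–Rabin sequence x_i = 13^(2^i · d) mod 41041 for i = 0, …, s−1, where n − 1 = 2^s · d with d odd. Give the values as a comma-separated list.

1924, 8086, 5083, 22100

n − 1 = 41040 = 2^4 · 2565, so s = 4 and d = 2565.
x_0 = 13^2565 mod 41041 = 1924.
x_1 = 1924^2 mod 41041 = 8086.
x_2 = 8086^2 mod 41041 = 5083.
x_3 = 5083^2 mod 41041 = 22100.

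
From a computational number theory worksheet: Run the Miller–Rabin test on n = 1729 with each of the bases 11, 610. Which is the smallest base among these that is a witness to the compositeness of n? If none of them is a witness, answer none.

11

n − 1 = 1728 = 2^6 · 27, so s = 6 and d = 27.
Base 11: x_0 = 11^27 mod 1729 = 1331. x_0 is neither 1 nor 1728, so continue squaring. x_1 = 1331^2 mod 1729 = 1065. x_2 = 1065^2 mod 1729 = 1. x_2 = 1 but x_1 ≠ ±1, a nontrivial square root of 1 — 11 is a witness and 1729 is composite.
Base 610: x_0 = 610^27 mod 1729 = 246. x_0 is neither 1 nor 1728, so continue squaring. x_1 = 246^2 mod 1729 = 1. x_1 = 1 but x_0 ≠ ±1, a nontrivial square root of 1 — 610 is a witness and 1729 is composite.
The smallest witness among the given bases is 11.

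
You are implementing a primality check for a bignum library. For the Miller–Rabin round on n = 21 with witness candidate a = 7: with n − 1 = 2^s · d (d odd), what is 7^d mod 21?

7

n − 1 = 20 = 2^2 · 5, so s = 2 and d = 5.
7^5 mod 21 = 7.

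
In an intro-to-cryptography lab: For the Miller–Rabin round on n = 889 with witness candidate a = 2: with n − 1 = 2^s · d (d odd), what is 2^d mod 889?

n − 1 = 888 = 2^3 · 111, so s = 3 and d = 111.
By repeated squaring, 2^111 ≡ 64 (mod 889).

64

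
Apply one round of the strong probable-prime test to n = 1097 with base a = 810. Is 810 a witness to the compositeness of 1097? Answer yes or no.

n − 1 = 1096 = 2^3 · 137, so s = 3 and d = 137.
x_0 = 810^137 mod 1097 = 79.
x_0 is neither 1 nor 1096, so continue squaring.
x_1 = 79^2 mod 1097 = 756.
x_2 = 756^2 mod 1097 = 1096.
x_2 ≡ −1, so 810 is not a witness.

no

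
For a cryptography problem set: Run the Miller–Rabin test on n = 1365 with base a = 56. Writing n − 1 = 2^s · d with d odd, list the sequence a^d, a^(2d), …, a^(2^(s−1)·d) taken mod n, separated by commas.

686, 1036

n − 1 = 1364 = 2^2 · 341, so s = 2 and d = 341.
x_0 = 56^341 mod 1365 = 686.
x_1 = 686^2 mod 1365 = 1036.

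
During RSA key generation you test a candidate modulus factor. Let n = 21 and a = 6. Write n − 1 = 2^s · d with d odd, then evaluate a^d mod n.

n − 1 = 20 = 2^2 · 5, so s = 2 and d = 5.
By repeated squaring, 6^5 ≡ 6 (mod 21).

6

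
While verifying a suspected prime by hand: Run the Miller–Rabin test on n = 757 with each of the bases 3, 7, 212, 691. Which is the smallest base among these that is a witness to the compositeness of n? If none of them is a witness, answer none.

none

n − 1 = 756 = 2^2 · 189, so s = 2 and d = 189.
Base 3: x_0 = 3^189 mod 757 = 1. x_0 = 1, so 3 is not a witness.
Base 7: x_0 = 7^189 mod 757 = 1. x_0 = 1, so 7 is not a witness.
Base 212: x_0 = 212^189 mod 757 = 756. x_0 = 756 ≡ −1, so 212 is not a witness.
Base 691: x_0 = 691^189 mod 757 = 670. x_0 is neither 1 nor 756, so continue squaring. x_1 = 670^2 mod 757 = 756. x_1 ≡ −1, so 691 is not a witness.
No listed base is a witness for 757.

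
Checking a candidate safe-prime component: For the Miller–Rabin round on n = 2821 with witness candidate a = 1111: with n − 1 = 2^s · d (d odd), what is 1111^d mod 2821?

n − 1 = 2820 = 2^2 · 705, so s = 2 and d = 705.
Repeated squaring mod 2821: 1111^1 ≡ 1111, 1111^2 ≡ 1544, 1111^4 ≡ 191, 1111^8 ≡ 2629, 1111^16 ≡ 191, 1111^32 ≡ 2629, 1111^64 ≡ 191, 1111^128 ≡ 2629, 1111^256 ≡ 191, 1111^512 ≡ 2629.
705 = 512 + 128 + 64 + 1, so 1111^705 ≡ 2629·2629·191·1111 ≡ 1084 (mod 2821).

1084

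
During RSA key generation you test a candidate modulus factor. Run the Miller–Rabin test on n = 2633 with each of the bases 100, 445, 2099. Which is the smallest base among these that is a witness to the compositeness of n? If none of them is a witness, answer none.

none

n − 1 = 2632 = 2^3 · 329, so s = 3 and d = 329.
Base 100: x_0 = 100^329 mod 2633 = 1224. x_0 is neither 1 nor 2632, so continue squaring. x_1 = 1224^2 mod 2633 = 2632. x_1 ≡ −1, so 100 is not a witness.
Base 445: x_0 = 445^329 mod 2633 = 1224. x_0 is neither 1 nor 2632, so continue squaring. x_1 = 1224^2 mod 2633 = 2632. x_1 ≡ −1, so 445 is not a witness.
Base 2099: x_0 = 2099^329 mod 2633 = 1409. x_0 is neither 1 nor 2632, so continue squaring. x_1 = 1409^2 mod 2633 = 2632. x_1 ≡ −1, so 2099 is not a witness.
No listed base is a witness for 2633.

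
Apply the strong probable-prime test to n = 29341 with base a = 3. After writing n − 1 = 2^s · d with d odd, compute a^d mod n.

22569

n − 1 = 29340 = 2^2 · 7335, so s = 2 and d = 7335.
3^7335 mod 29341 = 22569.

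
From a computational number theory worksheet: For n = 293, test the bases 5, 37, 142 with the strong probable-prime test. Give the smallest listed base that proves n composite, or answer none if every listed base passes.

n − 1 = 292 = 2^2 · 73, so s = 2 and d = 73.
Base 5: x_0 = 5^73 mod 293 = 138. x_0 is neither 1 nor 292, so continue squaring. x_1 = 138^2 mod 293 = 292. x_1 ≡ −1, so 5 is not a witness.
Base 37: x_0 = 37^73 mod 293 = 292. x_0 = 292 ≡ −1, so 37 is not a witness.
Base 142: x_0 = 142^73 mod 293 = 155. x_0 is neither 1 nor 292, so continue squaring. x_1 = 155^2 mod 293 = 292. x_1 ≡ −1, so 142 is not a witness.
No listed base is a witness for 293.

none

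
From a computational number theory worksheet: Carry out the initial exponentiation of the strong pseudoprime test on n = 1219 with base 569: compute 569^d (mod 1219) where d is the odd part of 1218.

n − 1 = 1218 = 2^1 · 609, so s = 1 and d = 609.
Repeated squaring mod 1219: 569^1 ≡ 569, 569^2 ≡ 726, 569^4 ≡ 468, 569^8 ≡ 823, 569^16 ≡ 784, 569^32 ≡ 280, 569^64 ≡ 384, 569^128 ≡ 1176, 569^256 ≡ 630, 569^512 ≡ 725.
609 = 512 + 64 + 32 + 1, so 569^609 ≡ 725·384·280·569 ≡ 406 (mod 1219).

406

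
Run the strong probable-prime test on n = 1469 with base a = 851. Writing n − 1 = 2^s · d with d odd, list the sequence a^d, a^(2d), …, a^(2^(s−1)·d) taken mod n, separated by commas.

n − 1 = 1468 = 2^2 · 367, so s = 2 and d = 367.
x_0 = 851^367 mod 1469 = 735.
x_1 = 735^2 mod 1469 = 1102.

735, 1102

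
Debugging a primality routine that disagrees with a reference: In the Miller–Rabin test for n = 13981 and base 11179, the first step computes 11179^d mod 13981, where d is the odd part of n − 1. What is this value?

2047

n − 1 = 13980 = 2^2 · 3495, so s = 2 and d = 3495.
Repeated squaring mod 13981: 11179^1 ≡ 11179, 11179^2 ≡ 7863, 11179^4 ≡ 2787, 11179^8 ≡ 7914, 11179^16 ≡ 10497, 11179^32 ≡ 2748, 11179^64 ≡ 1764, 11179^128 ≡ 7914, 11179^256 ≡ 10497, 11179^512 ≡ 2748, 11179^1024 ≡ 1764, 11179^2048 ≡ 7914.
3495 = 2048 + 1024 + 256 + 128 + 32 + 4 + 2 + 1, so 11179^3495 ≡ 7914·1764·10497·7914·2748·2787·7863·11179 ≡ 2047 (mod 13981).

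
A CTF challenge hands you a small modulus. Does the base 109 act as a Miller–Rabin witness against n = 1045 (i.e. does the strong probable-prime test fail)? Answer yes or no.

no

n − 1 = 1044 = 2^2 · 261, so s = 2 and d = 261.
x_0 = 109^261 mod 1045 = 1044.
x_0 = 1044 ≡ −1, so 109 is not a witness.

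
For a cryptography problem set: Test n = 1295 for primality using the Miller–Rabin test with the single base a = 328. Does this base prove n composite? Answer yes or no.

n − 1 = 1294 = 2^1 · 647, so s = 1 and d = 647.
Repeated squaring mod 1295: 328^1 ≡ 328, 328^2 ≡ 99, 328^4 ≡ 736, 328^8 ≡ 386, 328^16 ≡ 71, 328^32 ≡ 1156, 328^64 ≡ 1191, 328^128 ≡ 456, 328^256 ≡ 736, 328^512 ≡ 386.
647 = 512 + 128 + 4 + 2 + 1, so 328^647 ≡ 386·456·736·99·328 ≡ 762 (mod 1295).
x_0 = 328^647 mod 1295 = 762.
x_0 ∉ {1, 1294} and s = 1, so 328 is a Miller–Rabin witness and 1295 is composite.

yes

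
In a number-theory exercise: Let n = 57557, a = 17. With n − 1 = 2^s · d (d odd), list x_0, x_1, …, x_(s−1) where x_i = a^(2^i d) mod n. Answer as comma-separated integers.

n − 1 = 57556 = 2^2 · 14389, so s = 2 and d = 14389.
x_0 = 17^14389 mod 57557 = 14173.
x_1 = 14173^2 mod 57557 = 57556.

14173, 57556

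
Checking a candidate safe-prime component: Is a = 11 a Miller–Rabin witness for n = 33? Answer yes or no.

n − 1 = 32 = 2^5 · 1, so s = 5 and d = 1.
x_0 = 11^1 mod 33 = 11.
x_0 is neither 1 nor 32, so continue squaring.
x_1 = 11^2 mod 33 = 22.
x_2 = 22^2 mod 33 = 22.
x_3 = 22^2 mod 33 = 22.
x_4 = 22^2 mod 33 = 22.
Reached i = s−1 = 4 without hitting −1: 11 is a Miller–Rabin witness and 33 is composite.

yes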